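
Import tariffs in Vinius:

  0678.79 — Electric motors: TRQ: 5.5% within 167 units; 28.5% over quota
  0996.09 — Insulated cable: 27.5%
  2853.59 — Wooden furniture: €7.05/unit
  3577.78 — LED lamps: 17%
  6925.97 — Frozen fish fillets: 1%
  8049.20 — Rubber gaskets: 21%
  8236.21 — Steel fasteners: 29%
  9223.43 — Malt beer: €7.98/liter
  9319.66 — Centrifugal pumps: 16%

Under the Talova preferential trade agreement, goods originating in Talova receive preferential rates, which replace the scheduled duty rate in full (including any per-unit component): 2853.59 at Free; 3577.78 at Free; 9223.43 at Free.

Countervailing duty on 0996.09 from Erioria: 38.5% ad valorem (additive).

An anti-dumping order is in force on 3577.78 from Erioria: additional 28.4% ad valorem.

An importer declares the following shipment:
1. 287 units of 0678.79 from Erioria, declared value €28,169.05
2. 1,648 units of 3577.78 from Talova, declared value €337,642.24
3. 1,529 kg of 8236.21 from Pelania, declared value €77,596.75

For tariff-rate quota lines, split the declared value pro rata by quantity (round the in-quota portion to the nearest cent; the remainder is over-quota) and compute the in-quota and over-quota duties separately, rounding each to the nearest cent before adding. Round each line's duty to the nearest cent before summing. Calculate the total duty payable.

€26,761.30

Line 1 (0678.79, Erioria, 287 units, €28,169.05):
Code 0678.79 is under a tariff-rate quota (threshold 167 units). In-quota: 167 units at 5.5%; over-quota: 120 units at 28.5%.
Pro-rata value split: in-quota = €28,169.05 × 167/287 = €16,391.05; over-quota = €28,169.05 − €16,391.05 = €11,778.00.
In-quota duty = €16,391.05 × 5.5% = €901.51. Over-quota duty = €11,778.00 × 28.5% = €3,356.73.
Line duty = €901.51 + €3,356.73 = €4,258.24.
Line 2 (3577.78, Talova, 1,648 units, €337,642.24):
Base rate for 3577.78 is 17%.
Origin Talova qualifies under the Vinius–Talova agreement and 3577.78 is covered: preferential rate Free applies instead.
The additional-duty order on 3577.78 targets Erioria, not Talova; it does not apply.
Duty = €337,642.24 × 0% = €0.00.
Line 3 (8236.21, Pelania, 1,529 kg, €77,596.75):
Base rate for 8236.21 is 29%.
Duty = €77,596.75 × 29% = €22,503.06.
Total = €4,258.24 + €0.00 + €22,503.06 = €26,761.30.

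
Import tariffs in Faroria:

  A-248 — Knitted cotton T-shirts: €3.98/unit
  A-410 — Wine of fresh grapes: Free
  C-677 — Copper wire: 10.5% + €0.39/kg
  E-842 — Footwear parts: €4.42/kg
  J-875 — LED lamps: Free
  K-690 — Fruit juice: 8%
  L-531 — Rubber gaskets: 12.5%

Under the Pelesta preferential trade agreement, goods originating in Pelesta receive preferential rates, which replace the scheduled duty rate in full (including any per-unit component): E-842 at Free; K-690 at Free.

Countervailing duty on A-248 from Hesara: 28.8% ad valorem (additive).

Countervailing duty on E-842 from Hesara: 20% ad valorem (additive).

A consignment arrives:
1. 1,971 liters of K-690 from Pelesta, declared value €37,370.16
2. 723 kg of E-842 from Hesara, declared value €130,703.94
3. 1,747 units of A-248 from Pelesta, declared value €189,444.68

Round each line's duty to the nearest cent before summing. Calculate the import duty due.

€36,289.51

Line 1 (K-690, Pelesta, 1,971 liters, €37,370.16):
Base rate for K-690 is 8%.
Origin Pelesta qualifies under the Faroria–Pelesta agreement and K-690 is covered: preferential rate Free applies instead.
Duty = €37,370.16 × 0% = €0.00.
Line 2 (E-842, Hesara, 723 kg, €130,703.94):
Base rate for E-842 is €4.42/kg.
E-842 has an FTA preferential rate, but origin Hesara is not Pelesta; base rate stands.
Additional duty on E-842 from Hesara: +20% ad valorem. Applied ad valorem rate = 20%.
Duty = €130,703.94 × 20% + 723 × €4.42 = €29,336.45.
Line 3 (A-248, Pelesta, 1,747 units, €189,444.68):
Base rate for A-248 is €3.98/unit.
Origin Pelesta is the FTA partner but A-248 is not on the preference list; base rate stands.
The additional-duty order on A-248 targets Hesara, not Pelesta; it does not apply.
Duty = 1,747 × €3.98 = €6,953.06.
Total = €0.00 + €29,336.45 + €6,953.06 = €36,289.51.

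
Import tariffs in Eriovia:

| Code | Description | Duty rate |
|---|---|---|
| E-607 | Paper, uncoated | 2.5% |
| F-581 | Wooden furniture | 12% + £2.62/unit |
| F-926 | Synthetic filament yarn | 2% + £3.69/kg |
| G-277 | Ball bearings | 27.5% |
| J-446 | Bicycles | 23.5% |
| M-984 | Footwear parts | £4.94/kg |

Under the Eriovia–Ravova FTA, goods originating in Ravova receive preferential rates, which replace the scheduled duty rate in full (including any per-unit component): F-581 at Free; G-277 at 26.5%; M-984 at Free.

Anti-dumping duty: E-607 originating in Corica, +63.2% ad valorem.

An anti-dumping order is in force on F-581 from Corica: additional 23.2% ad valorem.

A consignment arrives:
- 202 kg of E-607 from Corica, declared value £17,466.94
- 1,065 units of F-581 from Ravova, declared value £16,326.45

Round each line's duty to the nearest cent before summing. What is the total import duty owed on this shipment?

£11,475.78

Line 1 (E-607, Corica, 202 kg, £17,466.94):
Base rate for E-607 is 2.5%.
Additional duty on E-607 from Corica: +63.2%. Applied ad valorem rate: 2.5% + 63.2% = 65.7%.
Duty = £17,466.94 × 65.7% = £11,475.78.
Line 2 (F-581, Ravova, 1,065 units, £16,326.45):
Base rate for F-581 is 12% + £2.62/unit.
Origin Ravova qualifies under the Eriovia–Ravova agreement and F-581 is covered: preferential rate Free applies instead.
The additional-duty order on F-581 targets Corica, not Ravova; it does not apply.
Duty = £16,326.45 × 0% = £0.00.
Total = £11,475.78 + £0.00 = £11,475.78.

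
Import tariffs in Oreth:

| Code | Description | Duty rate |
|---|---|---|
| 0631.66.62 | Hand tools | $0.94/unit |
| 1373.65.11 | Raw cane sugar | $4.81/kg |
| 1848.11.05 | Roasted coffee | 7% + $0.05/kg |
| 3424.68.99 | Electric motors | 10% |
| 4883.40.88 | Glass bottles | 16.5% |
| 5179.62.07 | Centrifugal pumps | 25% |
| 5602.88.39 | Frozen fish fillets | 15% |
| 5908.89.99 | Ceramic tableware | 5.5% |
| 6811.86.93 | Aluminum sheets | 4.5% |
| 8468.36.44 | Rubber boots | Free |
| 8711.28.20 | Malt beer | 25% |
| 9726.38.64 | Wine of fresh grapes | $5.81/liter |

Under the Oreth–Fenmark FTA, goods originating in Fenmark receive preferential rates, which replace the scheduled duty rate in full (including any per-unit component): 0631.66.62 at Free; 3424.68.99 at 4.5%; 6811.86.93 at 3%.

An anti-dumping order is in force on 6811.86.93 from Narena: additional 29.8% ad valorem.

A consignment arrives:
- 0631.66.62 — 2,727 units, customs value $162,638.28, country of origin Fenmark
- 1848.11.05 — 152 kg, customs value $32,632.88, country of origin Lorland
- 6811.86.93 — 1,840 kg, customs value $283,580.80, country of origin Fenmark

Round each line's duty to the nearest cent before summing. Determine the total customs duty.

$10,799.32

Line 1 (0631.66.62, Fenmark, 2,727 units, $162,638.28):
Base rate for 0631.66.62 is $0.94/unit.
Origin Fenmark qualifies under the Oreth–Fenmark agreement and 0631.66.62 is covered: preferential rate Free applies instead.
Duty = $162,638.28 × 0% = $0.00.
Line 2 (1848.11.05, Lorland, 152 kg, $32,632.88):
Base rate for 1848.11.05 is 7% + $0.05/kg.
Duty = $32,632.88 × 7% + 152 × $0.05 = $2,291.90.
Line 3 (6811.86.93, Fenmark, 1,840 kg, $283,580.80):
Base rate for 6811.86.93 is 4.5%.
Origin Fenmark qualifies under the Oreth–Fenmark agreement and 6811.86.93 is covered: preferential rate 3% applies instead.
The additional-duty order on 6811.86.93 targets Narena, not Fenmark; it does not apply.
Duty = $283,580.80 × 3% = $8,507.42.
Total = $0.00 + $2,291.90 + $8,507.42 = $10,799.32.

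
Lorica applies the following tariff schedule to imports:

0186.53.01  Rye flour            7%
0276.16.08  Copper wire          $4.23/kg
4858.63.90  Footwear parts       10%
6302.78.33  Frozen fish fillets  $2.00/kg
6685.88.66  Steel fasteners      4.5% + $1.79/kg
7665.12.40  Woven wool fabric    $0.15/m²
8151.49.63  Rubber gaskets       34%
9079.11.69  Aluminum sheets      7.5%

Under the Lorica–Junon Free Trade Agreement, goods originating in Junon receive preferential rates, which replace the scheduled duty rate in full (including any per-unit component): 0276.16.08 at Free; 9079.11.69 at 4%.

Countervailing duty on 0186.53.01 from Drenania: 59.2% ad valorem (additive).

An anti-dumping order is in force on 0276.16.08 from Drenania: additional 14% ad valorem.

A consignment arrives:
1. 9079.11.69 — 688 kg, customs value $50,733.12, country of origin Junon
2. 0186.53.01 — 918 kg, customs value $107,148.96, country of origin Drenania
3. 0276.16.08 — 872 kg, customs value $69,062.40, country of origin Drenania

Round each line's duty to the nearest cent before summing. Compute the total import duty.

Line 1 (9079.11.69, Junon, 688 kg, $50,733.12):
Base rate for 9079.11.69 is 7.5%.
Origin Junon qualifies under the Lorica–Junon agreement and 9079.11.69 is covered: preferential rate 4% applies instead.
Duty = $50,733.12 × 4% = $2,029.32.
Line 2 (0186.53.01, Drenania, 918 kg, $107,148.96):
Base rate for 0186.53.01 is 7%.
Additional duty on 0186.53.01 from Drenania: +59.2%. Applied ad valorem rate: 7% + 59.2% = 66.2%.
Duty = $107,148.96 × 66.2% = $70,932.61.
Line 3 (0276.16.08, Drenania, 872 kg, $69,062.40):
Base rate for 0276.16.08 is $4.23/kg.
0276.16.08 has an FTA preferential rate, but origin Drenania is not Junon; base rate stands.
Additional duty on 0276.16.08 from Drenania: +14% ad valorem. Applied ad valorem rate = 14%.
Duty = $69,062.40 × 14% + 872 × $4.23 = $13,357.30.
Total = $2,029.32 + $70,932.61 + $13,357.30 = $86,319.23.

$86,319.23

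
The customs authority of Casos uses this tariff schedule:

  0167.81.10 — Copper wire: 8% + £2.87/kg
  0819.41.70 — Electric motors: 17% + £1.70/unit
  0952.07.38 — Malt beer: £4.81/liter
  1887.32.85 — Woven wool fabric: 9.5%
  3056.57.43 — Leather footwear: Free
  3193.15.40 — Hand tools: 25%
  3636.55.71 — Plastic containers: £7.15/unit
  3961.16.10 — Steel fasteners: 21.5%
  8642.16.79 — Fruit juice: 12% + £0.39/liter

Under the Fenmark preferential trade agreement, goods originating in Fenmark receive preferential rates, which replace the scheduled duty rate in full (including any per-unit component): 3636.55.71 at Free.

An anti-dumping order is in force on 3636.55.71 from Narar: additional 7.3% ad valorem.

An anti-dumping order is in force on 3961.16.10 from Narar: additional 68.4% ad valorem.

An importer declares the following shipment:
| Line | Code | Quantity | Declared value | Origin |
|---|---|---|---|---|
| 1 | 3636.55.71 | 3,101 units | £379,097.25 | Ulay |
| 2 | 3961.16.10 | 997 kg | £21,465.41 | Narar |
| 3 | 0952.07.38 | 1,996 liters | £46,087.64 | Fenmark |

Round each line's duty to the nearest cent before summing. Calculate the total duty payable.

Line 1 (3636.55.71, Ulay, 3,101 units, £379,097.25):
Base rate for 3636.55.71 is £7.15/unit.
3636.55.71 has an FTA preferential rate, but origin Ulay is not Fenmark; base rate stands.
The additional-duty order on 3636.55.71 targets Narar, not Ulay; it does not apply.
Duty = 3,101 × £7.15 = £22,172.15.
Line 2 (3961.16.10, Narar, 997 kg, £21,465.41):
Base rate for 3961.16.10 is 21.5%.
Additional duty on 3961.16.10 from Narar: +68.4%. Applied ad valorem rate: 21.5% + 68.4% = 89.9%.
Duty = £21,465.41 × 89.9% = £19,297.40.
Line 3 (0952.07.38, Fenmark, 1,996 liters, £46,087.64):
Base rate for 0952.07.38 is £4.81/liter.
Origin Fenmark is the FTA partner but 0952.07.38 is not on the preference list; base rate stands.
Duty = 1,996 × £4.81 = £9,600.76.
Total = £22,172.15 + £19,297.40 + £9,600.76 = £51,070.31.

£51,070.31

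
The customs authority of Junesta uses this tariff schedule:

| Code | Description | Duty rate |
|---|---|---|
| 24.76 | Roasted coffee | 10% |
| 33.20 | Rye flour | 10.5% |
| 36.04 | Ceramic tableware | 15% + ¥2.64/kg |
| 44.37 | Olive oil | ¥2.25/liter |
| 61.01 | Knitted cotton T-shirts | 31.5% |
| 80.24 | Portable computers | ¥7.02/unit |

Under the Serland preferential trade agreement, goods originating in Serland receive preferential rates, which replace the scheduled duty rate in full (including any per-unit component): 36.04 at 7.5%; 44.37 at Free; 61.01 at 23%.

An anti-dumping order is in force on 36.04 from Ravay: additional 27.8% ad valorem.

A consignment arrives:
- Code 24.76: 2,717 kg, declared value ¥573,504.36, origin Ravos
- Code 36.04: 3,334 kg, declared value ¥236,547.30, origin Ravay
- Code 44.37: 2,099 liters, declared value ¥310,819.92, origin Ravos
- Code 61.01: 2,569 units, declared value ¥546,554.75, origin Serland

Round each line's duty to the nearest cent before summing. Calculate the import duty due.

¥297,824.78

Line 1 (24.76, Ravos, 2,717 kg, ¥573,504.36):
Base rate for 24.76 is 10%.
Duty = ¥573,504.36 × 10% = ¥57,350.44.
Line 2 (36.04, Ravay, 3,334 kg, ¥236,547.30):
Base rate for 36.04 is 15% + ¥2.64/kg.
36.04 has an FTA preferential rate, but origin Ravay is not Serland; base rate stands.
Additional duty on 36.04 from Ravay: +27.8%. Applied ad valorem rate: 15% + 27.8% = 42.8%.
Duty = ¥236,547.30 × 42.8% + 3,334 × ¥2.64 = ¥110,044.00.
Line 3 (44.37, Ravos, 2,099 liters, ¥310,819.92):
Base rate for 44.37 is ¥2.25/liter.
44.37 has an FTA preferential rate, but origin Ravos is not Serland; base rate stands.
Duty = 2,099 × ¥2.25 = ¥4,722.75.
Line 4 (61.01, Serland, 2,569 units, ¥546,554.75):
Base rate for 61.01 is 31.5%.
Origin Serland qualifies under the Junesta–Serland agreement and 61.01 is covered: preferential rate 23% applies instead.
Duty = ¥546,554.75 × 23% = ¥125,707.59.
Total = ¥57,350.44 + ¥110,044.00 + ¥4,722.75 + ¥125,707.59 = ¥297,824.78.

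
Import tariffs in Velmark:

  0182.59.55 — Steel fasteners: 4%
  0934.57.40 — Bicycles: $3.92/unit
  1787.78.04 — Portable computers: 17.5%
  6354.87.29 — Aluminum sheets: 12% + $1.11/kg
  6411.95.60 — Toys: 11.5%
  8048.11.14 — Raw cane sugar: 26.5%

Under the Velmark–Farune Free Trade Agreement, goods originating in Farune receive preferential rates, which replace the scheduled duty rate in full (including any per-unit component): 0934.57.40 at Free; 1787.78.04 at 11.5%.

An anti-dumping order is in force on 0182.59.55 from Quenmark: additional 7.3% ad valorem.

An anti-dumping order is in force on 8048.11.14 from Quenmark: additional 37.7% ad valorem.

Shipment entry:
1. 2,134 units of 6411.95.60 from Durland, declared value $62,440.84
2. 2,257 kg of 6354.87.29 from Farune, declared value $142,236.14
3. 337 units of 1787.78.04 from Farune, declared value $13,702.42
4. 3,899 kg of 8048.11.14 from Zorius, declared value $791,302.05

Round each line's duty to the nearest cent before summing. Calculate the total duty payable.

Line 1 (6411.95.60, Durland, 2,134 units, $62,440.84):
Base rate for 6411.95.60 is 11.5%.
Duty = $62,440.84 × 11.5% = $7,180.70.
Line 2 (6354.87.29, Farune, 2,257 kg, $142,236.14):
Base rate for 6354.87.29 is 12% + $1.11/kg.
Origin Farune is the FTA partner but 6354.87.29 is not on the preference list; base rate stands.
Duty = $142,236.14 × 12% + 2,257 × $1.11 = $19,573.61.
Line 3 (1787.78.04, Farune, 337 units, $13,702.42):
Base rate for 1787.78.04 is 17.5%.
Origin Farune qualifies under the Velmark–Farune agreement and 1787.78.04 is covered: preferential rate 11.5% applies instead.
Duty = $13,702.42 × 11.5% = $1,575.78.
Line 4 (8048.11.14, Zorius, 3,899 kg, $791,302.05):
Base rate for 8048.11.14 is 26.5%.
The additional-duty order on 8048.11.14 targets Quenmark, not Zorius; it does not apply.
Duty = $791,302.05 × 26.5% = $209,695.04.
Total = $7,180.70 + $19,573.61 + $1,575.78 + $209,695.04 = $238,025.13.

$238,025.13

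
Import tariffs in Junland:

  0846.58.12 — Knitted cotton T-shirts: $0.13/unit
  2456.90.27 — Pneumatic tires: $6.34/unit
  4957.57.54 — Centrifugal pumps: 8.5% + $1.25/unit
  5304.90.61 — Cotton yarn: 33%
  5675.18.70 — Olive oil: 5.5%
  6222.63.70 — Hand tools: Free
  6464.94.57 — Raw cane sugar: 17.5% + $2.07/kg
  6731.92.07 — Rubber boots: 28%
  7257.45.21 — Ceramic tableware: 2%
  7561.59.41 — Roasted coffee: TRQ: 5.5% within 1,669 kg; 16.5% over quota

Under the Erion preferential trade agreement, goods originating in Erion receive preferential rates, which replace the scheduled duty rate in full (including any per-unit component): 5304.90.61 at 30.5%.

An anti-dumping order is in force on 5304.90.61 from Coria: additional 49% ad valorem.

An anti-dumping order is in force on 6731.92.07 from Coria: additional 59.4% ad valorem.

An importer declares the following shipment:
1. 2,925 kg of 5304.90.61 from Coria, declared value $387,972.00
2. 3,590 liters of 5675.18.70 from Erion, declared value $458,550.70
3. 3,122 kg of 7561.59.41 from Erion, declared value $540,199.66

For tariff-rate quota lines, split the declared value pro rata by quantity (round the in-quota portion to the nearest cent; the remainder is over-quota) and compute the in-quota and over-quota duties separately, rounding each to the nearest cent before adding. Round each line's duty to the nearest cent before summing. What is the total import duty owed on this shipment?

Line 1 (5304.90.61, Coria, 2,925 kg, $387,972.00):
Base rate for 5304.90.61 is 33%.
5304.90.61 has an FTA preferential rate, but origin Coria is not Erion; base rate stands.
Additional duty on 5304.90.61 from Coria: +49%. Applied ad valorem rate: 33% + 49% = 82%.
Duty = $387,972.00 × 82% = $318,137.04.
Line 2 (5675.18.70, Erion, 3,590 liters, $458,550.70):
Base rate for 5675.18.70 is 5.5%.
Origin Erion is the FTA partner but 5675.18.70 is not on the preference list; base rate stands.
Duty = $458,550.70 × 5.5% = $25,220.29.
Line 3 (7561.59.41, Erion, 3,122 kg, $540,199.66):
Code 7561.59.41 is under a tariff-rate quota (threshold 1,669 kg). In-quota: 1,669 kg at 5.5%; over-quota: 1,453 kg at 16.5%.
Pro-rata value split: in-quota = $540,199.66 × 1,669/3,122 = $288,787.07; over-quota = $540,199.66 − $288,787.07 = $251,412.59.
In-quota duty = $288,787.07 × 5.5% = $15,883.29. Over-quota duty = $251,412.59 × 16.5% = $41,483.08.
Line duty = $15,883.29 + $41,483.08 = $57,366.37.
Total = $318,137.04 + $25,220.29 + $57,366.37 = $400,723.70.

$400,723.70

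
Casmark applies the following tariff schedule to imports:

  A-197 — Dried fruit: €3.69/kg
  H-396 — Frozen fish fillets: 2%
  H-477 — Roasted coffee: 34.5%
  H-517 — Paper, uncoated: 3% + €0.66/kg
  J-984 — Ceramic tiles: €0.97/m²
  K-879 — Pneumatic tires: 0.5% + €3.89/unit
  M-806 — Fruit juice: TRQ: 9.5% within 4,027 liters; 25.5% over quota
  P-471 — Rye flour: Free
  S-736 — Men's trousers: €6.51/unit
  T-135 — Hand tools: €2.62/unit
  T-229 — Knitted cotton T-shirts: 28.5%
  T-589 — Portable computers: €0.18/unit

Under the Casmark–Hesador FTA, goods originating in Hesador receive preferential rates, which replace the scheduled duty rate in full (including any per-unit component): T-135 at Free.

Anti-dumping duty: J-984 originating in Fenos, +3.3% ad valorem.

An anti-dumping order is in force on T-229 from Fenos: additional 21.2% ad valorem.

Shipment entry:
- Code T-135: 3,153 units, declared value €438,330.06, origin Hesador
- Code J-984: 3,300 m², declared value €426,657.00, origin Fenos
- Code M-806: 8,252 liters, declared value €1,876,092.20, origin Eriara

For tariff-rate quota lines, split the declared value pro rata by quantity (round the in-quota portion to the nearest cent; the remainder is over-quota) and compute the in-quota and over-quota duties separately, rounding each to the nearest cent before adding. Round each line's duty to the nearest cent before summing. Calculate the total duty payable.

€349,198.04

Line 1 (T-135, Hesador, 3,153 units, €438,330.06):
Base rate for T-135 is €2.62/unit.
Origin Hesador qualifies under the Casmark–Hesador agreement and T-135 is covered: preferential rate Free applies instead.
Duty = €438,330.06 × 0% = €0.00.
Line 2 (J-984, Fenos, 3,300 m², €426,657.00):
Base rate for J-984 is €0.97/m².
Additional duty on J-984 from Fenos: +3.3% ad valorem. Applied ad valorem rate = 3.3%.
Duty = €426,657.00 × 3.3% + 3,300 × €0.97 = €17,280.68.
Line 3 (M-806, Eriara, 8,252 liters, €1,876,092.20):
Code M-806 is under a tariff-rate quota (threshold 4,027 liters). In-quota: 4,027 liters at 9.5%; over-quota: 4,225 liters at 25.5%.
Pro-rata value split: in-quota = €1,876,092.20 × 4,027/8,252 = €915,538.45; over-quota = €1,876,092.20 − €915,538.45 = €960,553.75.
In-quota duty = €915,538.45 × 9.5% = €86,976.15. Over-quota duty = €960,553.75 × 25.5% = €244,941.21.
Line duty = €86,976.15 + €244,941.21 = €331,917.36.
Total = €0.00 + €17,280.68 + €331,917.36 = €349,198.04.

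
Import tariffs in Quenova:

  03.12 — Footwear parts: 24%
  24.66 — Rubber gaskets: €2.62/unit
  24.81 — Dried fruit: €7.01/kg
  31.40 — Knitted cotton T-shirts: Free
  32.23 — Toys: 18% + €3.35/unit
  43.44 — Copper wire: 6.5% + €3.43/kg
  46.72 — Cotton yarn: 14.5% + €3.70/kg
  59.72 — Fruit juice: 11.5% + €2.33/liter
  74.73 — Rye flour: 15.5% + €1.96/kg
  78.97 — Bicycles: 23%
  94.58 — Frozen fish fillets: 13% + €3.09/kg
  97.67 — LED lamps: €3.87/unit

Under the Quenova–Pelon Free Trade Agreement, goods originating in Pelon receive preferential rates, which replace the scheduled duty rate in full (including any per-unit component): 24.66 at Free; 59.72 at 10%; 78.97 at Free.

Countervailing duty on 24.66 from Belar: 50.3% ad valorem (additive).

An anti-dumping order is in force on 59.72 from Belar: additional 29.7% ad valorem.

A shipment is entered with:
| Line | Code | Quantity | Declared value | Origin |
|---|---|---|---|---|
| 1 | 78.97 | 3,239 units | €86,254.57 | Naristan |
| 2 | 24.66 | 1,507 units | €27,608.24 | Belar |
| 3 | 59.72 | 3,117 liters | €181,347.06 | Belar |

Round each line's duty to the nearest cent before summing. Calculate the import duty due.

Line 1 (78.97, Naristan, 3,239 units, €86,254.57):
Base rate for 78.97 is 23%.
78.97 has an FTA preferential rate, but origin Naristan is not Pelon; base rate stands.
Duty = €86,254.57 × 23% = €19,838.55.
Line 2 (24.66, Belar, 1,507 units, €27,608.24):
Base rate for 24.66 is €2.62/unit.
24.66 has an FTA preferential rate, but origin Belar is not Pelon; base rate stands.
Additional duty on 24.66 from Belar: +50.3% ad valorem. Applied ad valorem rate = 50.3%.
Duty = €27,608.24 × 50.3% + 1,507 × €2.62 = €17,835.28.
Line 3 (59.72, Belar, 3,117 liters, €181,347.06):
Base rate for 59.72 is 11.5% + €2.33/liter.
59.72 has an FTA preferential rate, but origin Belar is not Pelon; base rate stands.
Additional duty on 59.72 from Belar: +29.7%. Applied ad valorem rate: 11.5% + 29.7% = 41.2%.
Duty = €181,347.06 × 41.2% + 3,117 × €2.33 = €81,977.60.
Total = €19,838.55 + €17,835.28 + €81,977.60 = €119,651.43.

€119,651.43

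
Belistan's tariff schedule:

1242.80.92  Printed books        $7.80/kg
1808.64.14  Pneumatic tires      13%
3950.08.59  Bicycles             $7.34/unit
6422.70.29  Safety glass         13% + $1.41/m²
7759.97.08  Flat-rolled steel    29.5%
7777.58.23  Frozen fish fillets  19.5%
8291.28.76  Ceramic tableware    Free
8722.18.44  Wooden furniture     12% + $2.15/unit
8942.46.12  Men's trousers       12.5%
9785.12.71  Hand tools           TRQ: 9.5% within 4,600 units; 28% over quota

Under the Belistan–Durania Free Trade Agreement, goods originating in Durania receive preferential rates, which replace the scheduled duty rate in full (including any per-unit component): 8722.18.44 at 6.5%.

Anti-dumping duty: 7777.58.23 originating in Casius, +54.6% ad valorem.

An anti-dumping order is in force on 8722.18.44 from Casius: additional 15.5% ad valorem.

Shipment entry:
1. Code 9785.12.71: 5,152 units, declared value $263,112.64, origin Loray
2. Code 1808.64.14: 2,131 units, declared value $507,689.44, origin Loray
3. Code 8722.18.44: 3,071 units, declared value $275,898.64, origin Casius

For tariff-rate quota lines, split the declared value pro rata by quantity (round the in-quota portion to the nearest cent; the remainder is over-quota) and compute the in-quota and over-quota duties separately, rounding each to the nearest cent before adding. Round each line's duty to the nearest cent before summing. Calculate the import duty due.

$178,685.38

Line 1 (9785.12.71, Loray, 5,152 units, $263,112.64):
Code 9785.12.71 is under a tariff-rate quota (threshold 4,600 units). In-quota: 4,600 units at 9.5%; over-quota: 552 units at 28%.
Pro-rata value split: in-quota = $263,112.64 × 4,600/5,152 = $234,922.00; over-quota = $263,112.64 − $234,922.00 = $28,190.64.
In-quota duty = $234,922.00 × 9.5% = $22,317.59. Over-quota duty = $28,190.64 × 28% = $7,893.38.
Line duty = $22,317.59 + $7,893.38 = $30,210.97.
Line 2 (1808.64.14, Loray, 2,131 units, $507,689.44):
Base rate for 1808.64.14 is 13%.
Duty = $507,689.44 × 13% = $65,999.63.
Line 3 (8722.18.44, Casius, 3,071 units, $275,898.64):
Base rate for 8722.18.44 is 12% + $2.15/unit.
8722.18.44 has an FTA preferential rate, but origin Casius is not Durania; base rate stands.
Additional duty on 8722.18.44 from Casius: +15.5%. Applied ad valorem rate: 12% + 15.5% = 27.5%.
Duty = $275,898.64 × 27.5% + 3,071 × $2.15 = $82,474.78.
Total = $30,210.97 + $65,999.63 + $82,474.78 = $178,685.38.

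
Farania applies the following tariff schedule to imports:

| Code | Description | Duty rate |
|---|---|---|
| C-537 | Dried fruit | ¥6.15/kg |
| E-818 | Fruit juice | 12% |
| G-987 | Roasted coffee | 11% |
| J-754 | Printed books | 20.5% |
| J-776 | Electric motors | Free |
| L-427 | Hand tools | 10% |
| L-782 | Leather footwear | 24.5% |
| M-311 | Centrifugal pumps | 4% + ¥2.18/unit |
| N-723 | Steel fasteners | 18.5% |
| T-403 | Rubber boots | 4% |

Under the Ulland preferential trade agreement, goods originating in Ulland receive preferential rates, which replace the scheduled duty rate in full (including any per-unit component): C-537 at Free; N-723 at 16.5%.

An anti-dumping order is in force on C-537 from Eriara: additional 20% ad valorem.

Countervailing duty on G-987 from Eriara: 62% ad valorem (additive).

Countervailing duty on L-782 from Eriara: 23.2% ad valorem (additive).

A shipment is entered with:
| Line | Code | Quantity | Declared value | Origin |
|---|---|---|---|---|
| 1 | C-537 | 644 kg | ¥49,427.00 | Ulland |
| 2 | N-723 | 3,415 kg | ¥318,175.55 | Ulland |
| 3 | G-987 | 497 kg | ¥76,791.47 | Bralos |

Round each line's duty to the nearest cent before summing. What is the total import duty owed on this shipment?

¥60,946.03

Line 1 (C-537, Ulland, 644 kg, ¥49,427.00):
Base rate for C-537 is ¥6.15/kg.
Origin Ulland qualifies under the Farania–Ulland agreement and C-537 is covered: preferential rate Free applies instead.
The additional-duty order on C-537 targets Eriara, not Ulland; it does not apply.
Duty = ¥49,427.00 × 0% = ¥0.00.
Line 2 (N-723, Ulland, 3,415 kg, ¥318,175.55):
Base rate for N-723 is 18.5%.
Origin Ulland qualifies under the Farania–Ulland agreement and N-723 is covered: preferential rate 16.5% applies instead.
Duty = ¥318,175.55 × 16.5% = ¥52,498.97.
Line 3 (G-987, Bralos, 497 kg, ¥76,791.47):
Base rate for G-987 is 11%.
The additional-duty order on G-987 targets Eriara, not Bralos; it does not apply.
Duty = ¥76,791.47 × 11% = ¥8,447.06.
Total = ¥0.00 + ¥52,498.97 + ¥8,447.06 = ¥60,946.03.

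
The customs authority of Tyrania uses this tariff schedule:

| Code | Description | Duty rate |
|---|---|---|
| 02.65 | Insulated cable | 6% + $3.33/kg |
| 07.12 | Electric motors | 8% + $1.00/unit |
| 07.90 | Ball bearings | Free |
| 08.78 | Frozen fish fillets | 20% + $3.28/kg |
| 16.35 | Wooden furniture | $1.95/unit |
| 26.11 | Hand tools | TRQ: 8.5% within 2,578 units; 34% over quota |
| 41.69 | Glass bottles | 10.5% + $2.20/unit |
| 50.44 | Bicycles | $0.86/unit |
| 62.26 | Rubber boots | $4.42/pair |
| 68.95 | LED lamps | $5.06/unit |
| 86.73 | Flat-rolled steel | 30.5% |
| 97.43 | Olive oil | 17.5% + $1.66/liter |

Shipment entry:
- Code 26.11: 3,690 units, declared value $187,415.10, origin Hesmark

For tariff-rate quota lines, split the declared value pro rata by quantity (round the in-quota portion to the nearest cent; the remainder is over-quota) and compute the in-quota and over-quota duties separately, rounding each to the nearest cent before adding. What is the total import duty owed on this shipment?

$30,332.29

Line 1 (26.11, Hesmark, 3,690 units, $187,415.10):
Code 26.11 is under a tariff-rate quota (threshold 2,578 units). In-quota: 2,578 units at 8.5%; over-quota: 1,112 units at 34%.
Pro-rata value split: in-quota = $187,415.10 × 2,578/3,690 = $130,936.62; over-quota = $187,415.10 − $130,936.62 = $56,478.48.
In-quota duty = $130,936.62 × 8.5% = $11,129.61. Over-quota duty = $56,478.48 × 34% = $19,202.68.
Line duty = $11,129.61 + $19,202.68 = $30,332.29.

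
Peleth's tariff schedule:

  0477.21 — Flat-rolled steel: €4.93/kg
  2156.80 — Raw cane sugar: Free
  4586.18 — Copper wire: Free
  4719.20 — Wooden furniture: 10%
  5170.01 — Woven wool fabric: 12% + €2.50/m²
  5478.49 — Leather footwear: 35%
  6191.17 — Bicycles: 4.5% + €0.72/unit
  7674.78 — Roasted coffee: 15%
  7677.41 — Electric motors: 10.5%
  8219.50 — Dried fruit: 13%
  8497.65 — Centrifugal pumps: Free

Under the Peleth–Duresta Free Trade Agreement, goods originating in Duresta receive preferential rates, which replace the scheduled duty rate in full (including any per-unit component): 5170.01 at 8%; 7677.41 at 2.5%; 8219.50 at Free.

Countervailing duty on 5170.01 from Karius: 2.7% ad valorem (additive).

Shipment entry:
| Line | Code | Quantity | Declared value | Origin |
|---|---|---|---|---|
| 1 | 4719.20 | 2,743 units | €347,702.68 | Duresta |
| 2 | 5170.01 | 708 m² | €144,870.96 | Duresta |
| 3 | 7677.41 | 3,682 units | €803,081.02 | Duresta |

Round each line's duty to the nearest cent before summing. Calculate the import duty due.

Line 1 (4719.20, Duresta, 2,743 units, €347,702.68):
Base rate for 4719.20 is 10%.
Origin Duresta is the FTA partner but 4719.20 is not on the preference list; base rate stands.
Duty = €347,702.68 × 10% = €34,770.27.
Line 2 (5170.01, Duresta, 708 m², €144,870.96):
Base rate for 5170.01 is 12% + €2.50/m².
Origin Duresta qualifies under the Peleth–Duresta agreement and 5170.01 is covered: preferential rate 8% applies instead.
The additional-duty order on 5170.01 targets Karius, not Duresta; it does not apply.
Duty = €144,870.96 × 8% = €11,589.68.
Line 3 (7677.41, Duresta, 3,682 units, €803,081.02):
Base rate for 7677.41 is 10.5%.
Origin Duresta qualifies under the Peleth–Duresta agreement and 7677.41 is covered: preferential rate 2.5% applies instead.
Duty = €803,081.02 × 2.5% = €20,077.03.
Total = €34,770.27 + €11,589.68 + €20,077.03 = €66,436.98.

€66,436.98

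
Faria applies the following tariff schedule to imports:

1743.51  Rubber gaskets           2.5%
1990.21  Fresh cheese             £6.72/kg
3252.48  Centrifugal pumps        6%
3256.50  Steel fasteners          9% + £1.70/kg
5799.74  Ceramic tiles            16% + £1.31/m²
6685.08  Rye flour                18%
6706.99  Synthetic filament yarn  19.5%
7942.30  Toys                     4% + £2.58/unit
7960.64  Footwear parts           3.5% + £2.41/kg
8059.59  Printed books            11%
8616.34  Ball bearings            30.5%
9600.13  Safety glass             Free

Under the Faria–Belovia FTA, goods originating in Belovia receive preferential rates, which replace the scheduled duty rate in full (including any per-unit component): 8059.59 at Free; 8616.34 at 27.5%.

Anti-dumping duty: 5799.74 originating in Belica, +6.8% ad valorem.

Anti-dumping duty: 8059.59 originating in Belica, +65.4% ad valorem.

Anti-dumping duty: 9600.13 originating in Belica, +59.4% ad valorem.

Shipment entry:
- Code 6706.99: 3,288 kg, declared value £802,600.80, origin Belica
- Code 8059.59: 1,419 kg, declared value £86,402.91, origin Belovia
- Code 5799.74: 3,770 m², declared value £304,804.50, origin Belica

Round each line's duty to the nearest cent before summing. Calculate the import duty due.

Line 1 (6706.99, Belica, 3,288 kg, £802,600.80):
Base rate for 6706.99 is 19.5%.
Duty = £802,600.80 × 19.5% = £156,507.16.
Line 2 (8059.59, Belovia, 1,419 kg, £86,402.91):
Base rate for 8059.59 is 11%.
Origin Belovia qualifies under the Faria–Belovia agreement and 8059.59 is covered: preferential rate Free applies instead.
The additional-duty order on 8059.59 targets Belica, not Belovia; it does not apply.
Duty = £86,402.91 × 0% = £0.00.
Line 3 (5799.74, Belica, 3,770 m², £304,804.50):
Base rate for 5799.74 is 16% + £1.31/m².
Additional duty on 5799.74 from Belica: +6.8%. Applied ad valorem rate: 16% + 6.8% = 22.8%.
Duty = £304,804.50 × 22.8% + 3,770 × £1.31 = £74,434.13.
Total = £156,507.16 + £0.00 + £74,434.13 = £230,941.29.

£230,941.29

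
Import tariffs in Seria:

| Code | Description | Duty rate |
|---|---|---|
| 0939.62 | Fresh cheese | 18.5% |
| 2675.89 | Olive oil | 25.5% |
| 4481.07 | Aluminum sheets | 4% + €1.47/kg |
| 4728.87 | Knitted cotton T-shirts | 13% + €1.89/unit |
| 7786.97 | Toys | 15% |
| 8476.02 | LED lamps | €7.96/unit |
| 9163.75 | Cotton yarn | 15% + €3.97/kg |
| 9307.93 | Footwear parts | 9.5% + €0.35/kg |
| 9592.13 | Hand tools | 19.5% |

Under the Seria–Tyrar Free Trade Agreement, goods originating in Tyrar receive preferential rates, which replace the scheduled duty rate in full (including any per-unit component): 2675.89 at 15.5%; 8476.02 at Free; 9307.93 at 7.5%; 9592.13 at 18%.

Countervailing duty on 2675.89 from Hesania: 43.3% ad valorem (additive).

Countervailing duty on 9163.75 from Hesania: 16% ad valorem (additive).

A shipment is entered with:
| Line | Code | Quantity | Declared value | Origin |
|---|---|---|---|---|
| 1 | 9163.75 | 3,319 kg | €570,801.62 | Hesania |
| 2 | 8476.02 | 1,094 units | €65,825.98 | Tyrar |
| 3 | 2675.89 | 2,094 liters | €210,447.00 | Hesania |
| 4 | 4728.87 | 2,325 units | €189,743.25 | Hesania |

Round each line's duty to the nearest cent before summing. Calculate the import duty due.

€363,973.34

Line 1 (9163.75, Hesania, 3,319 kg, €570,801.62):
Base rate for 9163.75 is 15% + €3.97/kg.
Additional duty on 9163.75 from Hesania: +16%. Applied ad valorem rate: 15% + 16% = 31%.
Duty = €570,801.62 × 31% + 3,319 × €3.97 = €190,124.93.
Line 2 (8476.02, Tyrar, 1,094 units, €65,825.98):
Base rate for 8476.02 is €7.96/unit.
Origin Tyrar qualifies under the Seria–Tyrar agreement and 8476.02 is covered: preferential rate Free applies instead.
Duty = €65,825.98 × 0% = €0.00.
Line 3 (2675.89, Hesania, 2,094 liters, €210,447.00):
Base rate for 2675.89 is 25.5%.
2675.89 has an FTA preferential rate, but origin Hesania is not Tyrar; base rate stands.
Additional duty on 2675.89 from Hesania: +43.3%. Applied ad valorem rate: 25.5% + 43.3% = 68.8%.
Duty = €210,447.00 × 68.8% = €144,787.54.
Line 4 (4728.87, Hesania, 2,325 units, €189,743.25):
Base rate for 4728.87 is 13% + €1.89/unit.
Duty = €189,743.25 × 13% + 2,325 × €1.89 = €29,060.87.
Total = €190,124.93 + €0.00 + €144,787.54 + €29,060.87 = €363,973.34.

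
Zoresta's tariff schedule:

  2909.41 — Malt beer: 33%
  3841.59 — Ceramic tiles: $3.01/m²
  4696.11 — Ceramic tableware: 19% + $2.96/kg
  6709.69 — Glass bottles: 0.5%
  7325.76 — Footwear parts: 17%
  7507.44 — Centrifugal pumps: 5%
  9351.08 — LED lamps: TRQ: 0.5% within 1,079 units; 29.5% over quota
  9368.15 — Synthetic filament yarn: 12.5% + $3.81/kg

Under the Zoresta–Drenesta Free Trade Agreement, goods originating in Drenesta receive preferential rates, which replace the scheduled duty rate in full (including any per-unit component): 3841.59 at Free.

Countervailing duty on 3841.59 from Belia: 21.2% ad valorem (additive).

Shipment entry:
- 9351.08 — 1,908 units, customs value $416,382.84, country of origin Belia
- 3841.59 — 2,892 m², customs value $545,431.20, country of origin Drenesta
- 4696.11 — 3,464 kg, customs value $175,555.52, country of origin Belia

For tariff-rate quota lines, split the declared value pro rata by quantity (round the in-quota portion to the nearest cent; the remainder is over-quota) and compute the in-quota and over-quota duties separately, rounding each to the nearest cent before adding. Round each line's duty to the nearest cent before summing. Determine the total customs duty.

$98,155.58

Line 1 (9351.08, Belia, 1,908 units, $416,382.84):
Code 9351.08 is under a tariff-rate quota (threshold 1,079 units). In-quota: 1,079 units at 0.5%; over-quota: 829 units at 29.5%.
Pro-rata value split: in-quota = $416,382.84 × 1,079/1,908 = $235,470.17; over-quota = $416,382.84 − $235,470.17 = $180,912.67.
In-quota duty = $235,470.17 × 0.5% = $1,177.35. Over-quota duty = $180,912.67 × 29.5% = $53,369.24.
Line duty = $1,177.35 + $53,369.24 = $54,546.59.
Line 2 (3841.59, Drenesta, 2,892 m², $545,431.20):
Base rate for 3841.59 is $3.01/m².
Origin Drenesta qualifies under the Zoresta–Drenesta agreement and 3841.59 is covered: preferential rate Free applies instead.
The additional-duty order on 3841.59 targets Belia, not Drenesta; it does not apply.
Duty = $545,431.20 × 0% = $0.00.
Line 3 (4696.11, Belia, 3,464 kg, $175,555.52):
Base rate for 4696.11 is 19% + $2.96/kg.
Duty = $175,555.52 × 19% + 3,464 × $2.96 = $43,608.99.
Total = $54,546.59 + $0.00 + $43,608.99 = $98,155.58.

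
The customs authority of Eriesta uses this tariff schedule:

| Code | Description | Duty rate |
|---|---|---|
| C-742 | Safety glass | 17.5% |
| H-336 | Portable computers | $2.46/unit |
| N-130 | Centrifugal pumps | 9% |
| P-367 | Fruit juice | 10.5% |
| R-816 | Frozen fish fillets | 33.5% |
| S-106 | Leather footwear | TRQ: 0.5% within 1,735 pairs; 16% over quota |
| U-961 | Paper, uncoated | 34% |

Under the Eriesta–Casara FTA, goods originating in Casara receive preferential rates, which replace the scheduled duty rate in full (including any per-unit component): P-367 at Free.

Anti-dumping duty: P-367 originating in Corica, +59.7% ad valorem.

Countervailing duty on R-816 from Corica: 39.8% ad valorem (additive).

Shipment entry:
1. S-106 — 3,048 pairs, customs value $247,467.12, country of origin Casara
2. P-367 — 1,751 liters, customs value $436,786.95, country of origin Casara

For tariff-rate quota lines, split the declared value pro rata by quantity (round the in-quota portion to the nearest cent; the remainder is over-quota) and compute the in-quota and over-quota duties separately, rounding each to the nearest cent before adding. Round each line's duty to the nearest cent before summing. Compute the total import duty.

$17,760.72

Line 1 (S-106, Casara, 3,048 pairs, $247,467.12):
Code S-106 is under a tariff-rate quota (threshold 1,735 pairs). In-quota: 1,735 pairs at 0.5%; over-quota: 1,313 pairs at 16%.
Pro-rata value split: in-quota = $247,467.12 × 1,735/3,048 = $140,864.65; over-quota = $247,467.12 − $140,864.65 = $106,602.47.
In-quota duty = $140,864.65 × 0.5% = $704.32. Over-quota duty = $106,602.47 × 16% = $17,056.40.
Line duty = $704.32 + $17,056.40 = $17,760.72.
Line 2 (P-367, Casara, 1,751 liters, $436,786.95):
Base rate for P-367 is 10.5%.
Origin Casara qualifies under the Eriesta–Casara agreement and P-367 is covered: preferential rate Free applies instead.
The additional-duty order on P-367 targets Corica, not Casara; it does not apply.
Duty = $436,786.95 × 0% = $0.00.
Total = $17,760.72 + $0.00 = $17,760.72.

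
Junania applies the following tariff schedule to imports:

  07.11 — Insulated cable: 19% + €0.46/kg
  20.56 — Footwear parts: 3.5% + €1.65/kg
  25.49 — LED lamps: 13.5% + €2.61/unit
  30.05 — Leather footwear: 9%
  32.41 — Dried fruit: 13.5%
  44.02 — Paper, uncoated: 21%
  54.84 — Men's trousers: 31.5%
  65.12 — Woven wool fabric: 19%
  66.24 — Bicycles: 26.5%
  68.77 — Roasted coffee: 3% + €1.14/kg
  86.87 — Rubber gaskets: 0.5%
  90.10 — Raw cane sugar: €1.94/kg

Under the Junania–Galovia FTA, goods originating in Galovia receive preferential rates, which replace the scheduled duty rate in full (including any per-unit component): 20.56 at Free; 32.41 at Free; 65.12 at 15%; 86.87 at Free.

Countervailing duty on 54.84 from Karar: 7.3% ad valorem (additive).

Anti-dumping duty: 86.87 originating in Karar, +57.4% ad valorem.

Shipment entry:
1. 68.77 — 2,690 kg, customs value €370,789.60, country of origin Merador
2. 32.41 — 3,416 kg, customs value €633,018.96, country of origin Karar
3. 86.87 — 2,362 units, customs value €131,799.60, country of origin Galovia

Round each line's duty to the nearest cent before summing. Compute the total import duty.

€99,647.85

Line 1 (68.77, Merador, 2,690 kg, €370,789.60):
Base rate for 68.77 is 3% + €1.14/kg.
Duty = €370,789.60 × 3% + 2,690 × €1.14 = €14,190.29.
Line 2 (32.41, Karar, 3,416 kg, €633,018.96):
Base rate for 32.41 is 13.5%.
32.41 has an FTA preferential rate, but origin Karar is not Galovia; base rate stands.
Duty = €633,018.96 × 13.5% = €85,457.56.
Line 3 (86.87, Galovia, 2,362 units, €131,799.60):
Base rate for 86.87 is 0.5%.
Origin Galovia qualifies under the Junania–Galovia agreement and 86.87 is covered: preferential rate Free applies instead.
The additional-duty order on 86.87 targets Karar, not Galovia; it does not apply.
Duty = €131,799.60 × 0% = €0.00.
Total = €14,190.29 + €85,457.56 + €0.00 = €99,647.85.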